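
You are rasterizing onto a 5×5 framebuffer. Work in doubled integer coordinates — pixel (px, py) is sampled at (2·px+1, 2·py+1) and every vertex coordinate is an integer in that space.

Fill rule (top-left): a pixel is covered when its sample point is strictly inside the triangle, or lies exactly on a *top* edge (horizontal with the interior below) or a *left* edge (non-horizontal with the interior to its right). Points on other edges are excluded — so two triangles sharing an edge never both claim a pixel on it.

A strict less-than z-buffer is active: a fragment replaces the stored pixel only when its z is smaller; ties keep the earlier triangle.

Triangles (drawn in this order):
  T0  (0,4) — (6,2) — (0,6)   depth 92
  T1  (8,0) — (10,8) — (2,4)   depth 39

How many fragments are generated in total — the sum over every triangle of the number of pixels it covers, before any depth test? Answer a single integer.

T0:
  2·area = 12
  edge (0, 4)→(6, 2): d=(6,-2) top-left  bias=+0
  edge (6, 2)→(0, 6): d=(-6,4) right/bottom  bias=-1
  edge (0, 6)→(0, 4): d=(0,-2) top-left  bias=+0
    (4,0)@(9, 1): e=[0,-6,18] → ·  [on edge]
    (1,1)@(3, 3): e=[0,6,6] → #  [on edge]
    (2,1)@(5, 3): e=[4,-2,10] → ·
    (0,2)@(1, 5): e=[8,2,2] → #
    (1,2)@(3, 5): e=[12,-6,6] → ·
    (0,3)@(1, 7): e=[20,-10,2] → ·
  covered (2 px):
    · · · · ·
    · # · · ·
    # · · · ·
    · · · · ·
    · · · · ·
T1:
  2·area = 56
  edge (8, 0)→(10, 8): d=(2,8) right/bottom  bias=-1
  edge (10, 8)→(2, 4): d=(-8,-4) top-left  bias=+0
  edge (2, 4)→(8, 0): d=(6,-4) top-left  bias=+0
    (3,0)@(7, 1): e=[10,44,2] → #
    (4,0)@(9, 1): e=[-6,52,10] → ·
    (2,1)@(5, 3): e=[30,20,6] → #
    (4,1)@(9, 3): e=[-2,36,22] → ·
    (2,2)@(5, 5): e=[34,4,18] → #
    (4,2)@(9, 5): e=[2,20,34] → #
    (2,3)@(5, 7): e=[38,-12,30] → ·
    (3,3)@(7, 7): e=[22,-4,38] → ·
    (4,3)@(9, 7): e=[6,4,46] → #
    (4,4)@(9, 9): e=[10,-12,58] → ·
  covered (7 px):
    · · · # ·
    · · # # ·
    · · # # #
    · · · · #
    · · · · ·

Result: 9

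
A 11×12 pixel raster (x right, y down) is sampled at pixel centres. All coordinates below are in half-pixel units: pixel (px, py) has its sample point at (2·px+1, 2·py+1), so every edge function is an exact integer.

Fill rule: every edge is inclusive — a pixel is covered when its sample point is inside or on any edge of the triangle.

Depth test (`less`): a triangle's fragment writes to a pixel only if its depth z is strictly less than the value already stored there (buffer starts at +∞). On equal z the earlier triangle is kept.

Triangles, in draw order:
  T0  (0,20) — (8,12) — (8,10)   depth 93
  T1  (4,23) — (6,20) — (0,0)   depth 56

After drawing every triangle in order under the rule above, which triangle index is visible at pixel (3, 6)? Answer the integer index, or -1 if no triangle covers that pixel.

T0:
  2·area = 16  (B↔C swapped to make it positive)
  edge (0, 20)→(8, 10): d=(8,-10) inclusive
  edge (8, 10)→(8, 12): d=(0,2) inclusive
  edge (8, 12)→(0, 20): d=(-8,8) inclusive
    (9,0)@(19, 1): e=[38,-22,0] → .  [on edge]
    (8,1)@(17, 3): e=[34,-18,0] → .  [on edge]
    (7,2)@(15, 5): e=[30,-14,0] → .  [on edge]
    (6,3)@(13, 7): e=[26,-10,0] → .  [on edge]
    (5,4)@(11, 9): e=[22,-6,0] → .  [on edge]
    (4,5)@(9, 11): e=[18,-2,0] → .  [on edge]
    (3,6)@(7, 13): e=[14,2,0] → X  [on edge]
    (4,6)@(9, 13): e=[34,-2,-16] → .
    (2,7)@(5, 15): e=[10,6,0] → X  [on edge]
    (3,7)@(7, 15): e=[30,2,-16] → .
    (1,8)@(3, 17): e=[6,10,0] → X  [on edge]
    (2,8)@(5, 17): e=[26,6,-16] → .
    (0,9)@(1, 19): e=[2,14,0] → X  [on edge]
  covered (4 px):
    . . . . . . . . . . .
    . . . . . . . . . . .
    . . . . . . . . . . .
    . . . . . . . . . . .
    . . . . . . . . . . .
    . . . . . . . . . . .
    . . . X . . . . . . .
    . . X . . . . . . . .
    . X . . . . . . . . .
    X . . . . . . . . . .
    . . . . . . . . . . .
    . . . . . . . . . . .
T1:
  2·area = 58  (B↔C swapped to make it positive)
  edge (4, 23)→(0, 0): d=(-4,-23) inclusive
  edge (0, 0)→(6, 20): d=(6,20) inclusive
  edge (6, 20)→(4, 23): d=(-2,3) inclusive
    (0,2)@(1, 5): e=[3,10,45] → X
    (1,2)@(3, 5): e=[49,-30,39] → .
    (0,3)@(1, 7): e=[-5,22,41] → .
    (1,5)@(3, 11): e=[25,6,27] → X
    (2,5)@(5, 11): e=[71,-34,21] → .
    (1,6)@(3, 13): e=[17,18,23] → X
    (2,6)@(5, 13): e=[63,-22,17] → .
    (1,7)@(3, 15): e=[9,30,19] → X
    (2,7)@(5, 15): e=[55,-10,13] → .
    (1,8)@(3, 17): e=[1,42,15] → X
    (2,8)@(5, 17): e=[47,2,9] → X
    (3,8)@(7, 17): e=[93,-38,3] → .
  covered (8 px):
    . . . . . . . . . . .
    . . . . . . . . . . .
    X . . . . . . . . . .
    . . . . . . . . . . .
    . . . . . . . . . . .
    . X . . . . . . . . .
    . X . . . . . . . . .
    . X . . . . . . . . .
    . X X . . . . . . . .
    . . X . . . . . . . .
    . . X . . . . . . . .
    . . . . . . . . . . .

Z-buffer (winner per pixel, '.' = empty):
  . . . . . . . . . . .
  . . . . . . . . . . .
  1 . . . . . . . . . .
  . . . . . . . . . . .
  . . . . . . . . . . .
  . 1 . . . . . . . . .
  . 1 . 0 . . . . . . .
  . 1 0 . . . . . . . .
  . 1 1 . . . . . . . .
  0 . 1 . . . . . . . .
  . . 1 . . . . . . . .
  . . . . . . . . . . .

Final: 0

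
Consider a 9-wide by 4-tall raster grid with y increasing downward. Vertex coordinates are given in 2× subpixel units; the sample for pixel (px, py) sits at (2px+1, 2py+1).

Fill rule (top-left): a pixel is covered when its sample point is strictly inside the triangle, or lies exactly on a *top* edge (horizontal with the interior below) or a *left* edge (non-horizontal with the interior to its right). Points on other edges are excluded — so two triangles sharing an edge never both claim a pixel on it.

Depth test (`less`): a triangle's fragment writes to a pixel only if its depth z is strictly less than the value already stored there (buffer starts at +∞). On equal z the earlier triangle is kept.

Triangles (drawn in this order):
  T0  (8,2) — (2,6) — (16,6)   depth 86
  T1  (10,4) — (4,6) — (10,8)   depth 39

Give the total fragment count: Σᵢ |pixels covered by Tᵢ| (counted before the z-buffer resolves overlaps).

T0:
  2·area = 56  (B↔C swapped to make it positive)
  edge (8, 2)→(16, 6): d=(8,4) right/bottom  bias=-1
  edge (16, 6)→(2, 6): d=(-14,0) right/bottom  bias=-1
  edge (2, 6)→(8, 2): d=(6,-4) top-left  bias=+0
    (3,1)@(7, 3): e=[12,42,2] → X
    (4,1)@(9, 3): e=[4,42,10] → X
    (5,1)@(11, 3): e=[-4,42,18] → .
    (2,2)@(5, 5): e=[36,14,6] → X
    (5,2)@(11, 5): e=[12,14,30] → X
    (6,2)@(13, 5): e=[4,14,38] → X
    (7,2)@(15, 5): e=[-4,14,46] → .
    (2,3)@(5, 7): e=[52,-14,18] → .
    (3,3)@(7, 7): e=[44,-14,26] → .
    (4,3)@(9, 7): e=[36,-14,34] → .
    (5,3)@(11, 7): e=[28,-14,42] → .
    (6,3)@(13, 7): e=[20,-14,50] → .
  covered (7 px):
    . . . . . . . . .
    . . . X X . . . .
    . . X X X X X . .
    . . . . . . . . .
T1:
  2·area = 24  (B↔C swapped to make it positive)
  edge (10, 4)→(10, 8): d=(0,4) right/bottom  bias=-1
  edge (10, 8)→(4, 6): d=(-6,-2) top-left  bias=+0
  edge (4, 6)→(10, 4): d=(6,-2) top-left  bias=+0
    (6,1)@(13, 3): e=[-12,36,0] → .  [on edge]
    (0,2)@(1, 5): e=[36,0,-12] → .  [on edge]
    (3,2)@(7, 5): e=[12,12,0] → X  [on edge]
    (4,2)@(9, 5): e=[4,16,4] → X
    (5,2)@(11, 5): e=[-4,20,8] → .
    (0,3)@(1, 7): e=[36,-12,0] → .  [on edge]
    (3,3)@(7, 7): e=[12,0,12] → X  [on edge]
    (5,3)@(11, 7): e=[-4,8,20] → .
  covered (4 px):
    . . . . . . . . .
    . . . . . . . . .
    . . . X X . . . .
    . . . X X . . . .

Result: 11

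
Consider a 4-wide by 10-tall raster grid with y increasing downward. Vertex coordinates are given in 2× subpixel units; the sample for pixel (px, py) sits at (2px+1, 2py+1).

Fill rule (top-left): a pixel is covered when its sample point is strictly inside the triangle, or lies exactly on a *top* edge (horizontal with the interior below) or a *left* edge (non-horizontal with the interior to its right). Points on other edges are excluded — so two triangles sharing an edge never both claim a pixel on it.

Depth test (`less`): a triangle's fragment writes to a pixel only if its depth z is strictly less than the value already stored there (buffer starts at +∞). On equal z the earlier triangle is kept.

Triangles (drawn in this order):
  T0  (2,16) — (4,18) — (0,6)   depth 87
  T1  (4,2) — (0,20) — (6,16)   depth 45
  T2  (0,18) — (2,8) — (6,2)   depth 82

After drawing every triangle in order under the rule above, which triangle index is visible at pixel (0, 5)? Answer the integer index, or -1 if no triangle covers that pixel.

T0:
  2·area = 16  (B↔C swapped to make it positive)
  edge (2, 16)→(0, 6): d=(-2,-10) top-left  bias=+0
  edge (0, 6)→(4, 18): d=(4,12) right/bottom  bias=-1
  edge (4, 18)→(2, 16): d=(-2,-2) top-left  bias=+0
    (0,4)@(1, 9): e=[4,0,12] → ·  [on edge]
    (0,5)@(1, 11): e=[0,8,8] → █  [on edge]
    (1,5)@(3, 11): e=[20,-16,12] → ·
    (0,6)@(1, 13): e=[-4,16,4] → ·
    (0,7)@(1, 15): e=[-8,24,0] → ·  [on edge]
    (1,7)@(3, 15): e=[12,0,4] → ·  [on edge]
    (1,8)@(3, 17): e=[8,8,0] → █  [on edge]
    (2,8)@(5, 17): e=[28,-16,4] → ·
    (1,9)@(3, 19): e=[4,16,-4] → ·
    (2,9)@(5, 19): e=[24,-8,0] → ·  [on edge]
  covered (2 px):
    · · · ·
    · · · ·
    · · · ·
    · · · ·
    · · · ·
    █ · · ·
    · · · ·
    · · · ·
    · █ · ·
    · · · ·
T1:
  2·area = 92  (B↔C swapped to make it positive)
  edge (4, 2)→(6, 16): d=(2,14) right/bottom  bias=-1
  edge (6, 16)→(0, 20): d=(-6,4) right/bottom  bias=-1
  edge (0, 20)→(4, 2): d=(4,-18) top-left  bias=+0
    (1,3)@(3, 7): e=[24,66,2] → █
    (2,3)@(5, 7): e=[-4,58,38] → ·
    (1,4)@(3, 9): e=[28,54,10] → █
    (2,4)@(5, 9): e=[0,46,46] → ·  [on edge]
    (1,5)@(3, 11): e=[32,42,18] → █
    (2,5)@(5, 11): e=[4,34,54] → █
    (3,5)@(7, 11): e=[-24,26,90] → ·
    (1,6)@(3, 13): e=[36,30,26] → █
    (3,6)@(7, 13): e=[-20,14,98] → ·
    (1,7)@(3, 15): e=[40,18,34] → █
    (3,7)@(7, 15): e=[-16,2,106] → ·
    (0,8)@(1, 17): e=[72,14,6] → █
  covered (11 px):
    · · · ·
    · · · ·
    · · · ·
    · █ · ·
    · █ · ·
    · █ █ ·
    · █ █ ·
    · █ █ ·
    █ █ · ·
    █ · · ·
T2:
  2·area = 28
  edge (0, 18)→(2, 8): d=(2,-10) top-left  bias=+0
  edge (2, 8)→(6, 2): d=(4,-6) top-left  bias=+0
  edge (6, 2)→(0, 18): d=(-6,16) right/bottom  bias=-1
    (1,1)@(3, 3): e=[0,-14,42] → ·  [on edge]
    (1,3)@(3, 7): e=[8,2,18] → █
    (2,3)@(5, 7): e=[28,14,-14] → ·
    (1,4)@(3, 9): e=[12,10,6] → █
    (2,4)@(5, 9): e=[32,22,-26] → ·
    (1,5)@(3, 11): e=[16,18,-6] → ·
    (0,6)@(1, 13): e=[0,14,14] → █  [on edge]
    (1,6)@(3, 13): e=[20,26,-18] → ·
    (0,7)@(1, 15): e=[4,22,2] → █
    (1,7)@(3, 15): e=[24,34,-30] → ·
    (0,8)@(1, 17): e=[8,30,-10] → ·
  covered (4 px):
    · · · ·
    · · · ·
    · · · ·
    · █ · ·
    · █ · ·
    · · · ·
    █ · · ·
    █ · · ·
    · · · ·
    · · · ·

Z-buffer (winner per pixel, '.' = empty):
  . . . .
  . . . .
  . . . .
  . 1 . .
  . 1 . .
  0 1 1 .
  2 1 1 .
  2 1 1 .
  1 1 . .
  1 . . .

Answer: 0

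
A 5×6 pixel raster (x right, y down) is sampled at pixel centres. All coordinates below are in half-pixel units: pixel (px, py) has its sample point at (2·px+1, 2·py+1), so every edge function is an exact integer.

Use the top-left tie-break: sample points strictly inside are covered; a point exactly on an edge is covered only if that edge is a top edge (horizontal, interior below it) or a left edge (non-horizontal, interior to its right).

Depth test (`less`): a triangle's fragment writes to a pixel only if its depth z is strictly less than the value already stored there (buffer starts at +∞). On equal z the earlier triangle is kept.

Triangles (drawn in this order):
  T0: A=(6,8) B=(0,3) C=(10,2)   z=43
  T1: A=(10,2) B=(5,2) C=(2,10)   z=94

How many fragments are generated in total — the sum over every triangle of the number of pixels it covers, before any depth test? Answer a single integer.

T0:
  2·area = 56
  edge (6, 8)→(0, 3): d=(-6,-5) top-left  bias=+0
  edge (0, 3)→(10, 2): d=(10,-1) top-left  bias=+0
  edge (10, 2)→(6, 8): d=(-4,6) right/bottom  bias=-1
    (0,1)@(1, 3): e=[5,1,50] → █
    (1,1)@(3, 3): e=[15,3,38] → █
    (2,1)@(5, 3): e=[25,5,26] → █
    (3,1)@(7, 3): e=[35,7,14] → █
    (4,1)@(9, 3): e=[45,9,2] → █
    (0,2)@(1, 5): e=[-7,21,42] → ·
    (1,2)@(3, 5): e=[3,23,30] → █
    (4,2)@(9, 5): e=[33,29,-6] → ·
    (1,3)@(3, 7): e=[-9,43,22] → ·
    (2,3)@(5, 7): e=[1,45,10] → █
    (3,3)@(7, 7): e=[11,47,-2] → ·
    (2,4)@(5, 9): e=[-11,65,2] → ·
  covered (9 px):
    · · · · ·
    █ █ █ █ █
    · █ █ █ ·
    · · █ · ·
    · · · · ·
    · · · · ·
T1:
  2·area = 40  (B↔C swapped to make it positive)
  edge (10, 2)→(2, 10): d=(-8,8) right/bottom  bias=-1
  edge (2, 10)→(5, 2): d=(3,-8) top-left  bias=+0
  edge (5, 2)→(10, 2): d=(5,0) top-left  bias=+0
    (2,1)@(5, 3): e=[32,3,5] → █
    (3,1)@(7, 3): e=[16,19,5] → █
    (4,1)@(9, 3): e=[0,35,5] → ·  [on edge]
    (2,2)@(5, 5): e=[16,9,15] → █
    (3,2)@(7, 5): e=[0,25,15] → ·  [on edge]
    (2,3)@(5, 7): e=[0,15,25] → ·  [on edge]
    (1,4)@(3, 9): e=[0,5,35] → ·  [on edge]
    (0,5)@(1, 11): e=[0,-5,45] → ·  [on edge]
  covered (3 px):
    · · · · ·
    · · █ █ ·
    · · █ · ·
    · · · · ·
    · · · · ·
    · · · · ·

Result: 12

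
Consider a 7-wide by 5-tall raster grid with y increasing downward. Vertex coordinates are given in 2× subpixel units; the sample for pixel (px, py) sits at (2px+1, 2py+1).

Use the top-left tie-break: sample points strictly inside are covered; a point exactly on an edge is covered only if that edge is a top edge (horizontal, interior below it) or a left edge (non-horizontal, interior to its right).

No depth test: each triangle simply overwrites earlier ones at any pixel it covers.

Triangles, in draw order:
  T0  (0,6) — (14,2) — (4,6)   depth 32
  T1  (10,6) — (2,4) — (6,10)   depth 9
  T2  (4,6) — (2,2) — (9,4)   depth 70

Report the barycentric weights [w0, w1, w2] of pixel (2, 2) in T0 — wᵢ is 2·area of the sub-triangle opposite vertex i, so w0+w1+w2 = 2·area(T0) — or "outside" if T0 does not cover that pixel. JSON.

T0:
  2·area = 16
  edge (0, 6)→(14, 2): d=(14,-4) top-left  bias=+0
  edge (14, 2)→(4, 6): d=(-10,4) right/bottom  bias=-1
  edge (4, 6)→(0, 6): d=(-4,0) right/bottom  bias=-1
    (5,1)@(11, 3): e=[2,2,12] → X
    (6,1)@(13, 3): e=[10,-6,12] → .
    (2,2)@(5, 5): e=[6,6,4] → X
    (3,2)@(7, 5): e=[14,-2,4] → .
    (5,2)@(11, 5): e=[30,-18,4] → .
    (2,3)@(5, 7): e=[34,-14,-4] → .
  covered (2 px):
    . . . . . . .
    . . . . . X .
    . . X . . . .
    . . . . . . .
    . . . . . . .
T1:
  2·area = 40  (B↔C swapped to make it positive)
  edge (10, 6)→(6, 10): d=(-4,4) right/bottom  bias=-1
  edge (6, 10)→(2, 4): d=(-4,-6) top-left  bias=+0
  edge (2, 4)→(10, 6): d=(8,2) right/bottom  bias=-1
    (6,1)@(13, 3): e=[0,70,-30] → .  [on edge]
    (1,2)@(3, 5): e=[32,2,6] → X
    (2,2)@(5, 5): e=[24,14,2] → X
    (3,2)@(7, 5): e=[16,26,-2] → .
    (5,2)@(11, 5): e=[0,50,-10] → .  [on edge]
    (1,3)@(3, 7): e=[24,-6,22] → .
    (2,3)@(5, 7): e=[16,6,18] → X
    (3,3)@(7, 7): e=[8,18,14] → X
    (4,3)@(9, 7): e=[0,30,10] → .  [on edge]
    (2,4)@(5, 9): e=[8,-2,34] → .
    (3,4)@(7, 9): e=[0,10,30] → .  [on edge]
  covered (4 px):
    . . . . . . .
    . . . . . . .
    . X X . . . .
    . . X X . . .
    . . . . . . .
T2:
  2·area = 24
  edge (4, 6)→(2, 2): d=(-2,-4) top-left  bias=+0
  edge (2, 2)→(9, 4): d=(7,2) right/bottom  bias=-1
  edge (9, 4)→(4, 6): d=(-5,2) right/bottom  bias=-1
    (1,1)@(3, 3): e=[2,5,17] → X
    (2,1)@(5, 3): e=[10,1,13] → X
    (3,1)@(7, 3): e=[18,-3,9] → .
    (1,2)@(3, 5): e=[-2,19,7] → .
    (2,2)@(5, 5): e=[6,15,3] → X
    (3,2)@(7, 5): e=[14,11,-1] → .
    (2,3)@(5, 7): e=[2,29,-7] → .
  covered (3 px):
    . . . . . . .
    . X X . . . .
    . . X . . . .
    . . . . . . .
    . . . . . . .

Result: [6,4,6]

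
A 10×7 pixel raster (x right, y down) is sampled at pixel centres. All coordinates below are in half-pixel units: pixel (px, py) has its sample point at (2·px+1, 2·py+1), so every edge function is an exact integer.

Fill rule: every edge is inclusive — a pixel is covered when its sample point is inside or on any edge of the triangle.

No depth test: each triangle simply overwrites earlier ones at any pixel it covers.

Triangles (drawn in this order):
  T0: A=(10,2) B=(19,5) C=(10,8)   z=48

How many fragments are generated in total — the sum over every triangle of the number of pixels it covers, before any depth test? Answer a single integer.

T0:
  2·area = 54
  edge (10, 2)→(19, 5): d=(9,3) inclusive
  edge (19, 5)→(10, 8): d=(-9,3) inclusive
  edge (10, 8)→(10, 2): d=(0,-6) inclusive
    (3,0)@(7, 1): e=[0,72,-18] → ·  [on edge]
    (5,1)@(11, 3): e=[6,42,6] → #
    (6,1)@(13, 3): e=[0,36,18] → #  [on edge]
    (7,1)@(15, 3): e=[-6,30,30] → ·
    (5,2)@(11, 5): e=[24,24,6] → #
    (7,2)@(15, 5): e=[12,12,30] → #
    (8,2)@(17, 5): e=[6,6,42] → #
    (9,2)@(19, 5): e=[0,0,54] → #  [on edge]
    (5,3)@(11, 7): e=[42,6,6] → #
    (6,3)@(13, 7): e=[36,0,18] → #  [on edge]
    (7,3)@(15, 7): e=[30,-6,30] → ·
    (8,3)@(17, 7): e=[24,-12,42] → ·
    (3,4)@(7, 9): e=[72,0,-18] → ·  [on edge]
    (0,5)@(1, 11): e=[108,0,-54] → ·  [on edge]
  covered (9 px):
    · · · · · · · · · ·
    · · · · · # # · · ·
    · · · · · # # # # #
    · · · · · # # · · ·
    · · · · · · · · · ·
    · · · · · · · · · ·
    · · · · · · · · · ·

Result: 9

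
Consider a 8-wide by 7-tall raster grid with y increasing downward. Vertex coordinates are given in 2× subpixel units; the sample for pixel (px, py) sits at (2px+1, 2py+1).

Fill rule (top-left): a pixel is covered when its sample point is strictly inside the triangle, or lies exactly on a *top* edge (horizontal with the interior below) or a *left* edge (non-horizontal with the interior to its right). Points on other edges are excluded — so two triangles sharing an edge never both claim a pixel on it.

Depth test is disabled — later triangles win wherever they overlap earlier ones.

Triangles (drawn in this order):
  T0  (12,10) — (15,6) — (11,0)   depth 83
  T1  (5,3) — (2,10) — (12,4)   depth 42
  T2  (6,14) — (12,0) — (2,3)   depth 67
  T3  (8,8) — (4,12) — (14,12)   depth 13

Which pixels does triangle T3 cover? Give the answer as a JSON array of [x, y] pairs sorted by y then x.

T0:
  2·area = 34  (B↔C swapped to make it positive)
  edge (12, 10)→(11, 0): d=(-1,-10) top-left  bias=+0
  edge (11, 0)→(15, 6): d=(4,6) right/bottom  bias=-1
  edge (15, 6)→(12, 10): d=(-3,4) right/bottom  bias=-1
    (6,1)@(13, 3): e=[17,0,17] → .  [on edge]
    (6,2)@(13, 5): e=[15,8,11] → X
    (7,2)@(15, 5): e=[35,-4,3] → .
    (6,3)@(13, 7): e=[13,16,5] → X
    (7,3)@(15, 7): e=[33,4,-3] → .
    (6,4)@(13, 9): e=[11,24,-1] → .
  covered (2 px):
    . . . . . . . .
    . . . . . . . .
    . . . . . . X .
    . . . . . . X .
    . . . . . . . .
    . . . . . . . .
    . . . . . . . .
T1:
  2·area = 52  (B↔C swapped to make it positive)
  edge (5, 3)→(12, 4): d=(7,1) right/bottom  bias=-1
  edge (12, 4)→(2, 10): d=(-10,6) right/bottom  bias=-1
  edge (2, 10)→(5, 3): d=(3,-7) top-left  bias=+0
    (2,1)@(5, 3): e=[0,52,0] → .  [on edge]
    (2,2)@(5, 5): e=[14,32,6] → X
    (3,2)@(7, 5): e=[12,20,20] → X
    (4,2)@(9, 5): e=[10,8,34] → X
    (5,2)@(11, 5): e=[8,-4,48] → .
    (2,3)@(5, 7): e=[28,12,12] → X
    (3,3)@(7, 7): e=[26,0,26] → .  [on edge]
    (4,3)@(9, 7): e=[24,-12,40] → .
    (1,4)@(3, 9): e=[44,4,4] → X
    (2,4)@(5, 9): e=[42,-8,18] → .
    (1,5)@(3, 11): e=[58,-16,10] → .
  covered (5 px):
    . . . . . . . .
    . . . . . . . .
    . . X X X . . .
    . . X . . . . .
    . X . . . . . .
    . . . . . . . .
    . . . . . . . .
T2:
  2·area = 122  (B↔C swapped to make it positive)
  edge (6, 14)→(2, 3): d=(-4,-11) top-left  bias=+0
  edge (2, 3)→(12, 0): d=(10,-3) top-left  bias=+0
  edge (12, 0)→(6, 14): d=(-6,14) right/bottom  bias=-1
    (4,0)@(9, 1): e=[85,1,36] → X
    (5,0)@(11, 1): e=[107,7,8] → X
    (6,0)@(13, 1): e=[129,13,-20] → .
    (1,1)@(3, 3): e=[11,3,108] → X
    (2,1)@(5, 3): e=[33,9,80] → X
    (3,1)@(7, 3): e=[55,15,52] → X
    (5,1)@(11, 3): e=[99,27,-4] → .
    (1,2)@(3, 5): e=[3,23,96] → X
    (5,2)@(11, 5): e=[91,47,-16] → .
    (1,3)@(3, 7): e=[-5,43,84] → .
    (2,3)@(5, 7): e=[17,49,56] → X
    (4,3)@(9, 7): e=[61,61,0] → .  [on edge]
  covered (16 px):
    . . . . X X . .
    . X X X X . . .
    . X X X X . . .
    . . X X . . . .
    . . X X . . . .
    . . X X . . . .
    . . . . . . . .
T3:
  2·area = 40  (B↔C swapped to make it positive)
  edge (8, 8)→(14, 12): d=(6,4) right/bottom  bias=-1
  edge (14, 12)→(4, 12): d=(-10,0) right/bottom  bias=-1
  edge (4, 12)→(8, 8): d=(4,-4) top-left  bias=+0
    (7,0)@(15, 1): e=[-70,110,0] → .  [on edge]
    (6,1)@(13, 3): e=[-50,90,0] → .  [on edge]
    (5,2)@(11, 5): e=[-30,70,0] → .  [on edge]
    (4,3)@(9, 7): e=[-10,50,0] → .  [on edge]
    (3,4)@(7, 9): e=[10,30,0] → X  [on edge]
    (4,4)@(9, 9): e=[2,30,8] → X
    (5,4)@(11, 9): e=[-6,30,16] → .
    (2,5)@(5, 11): e=[30,10,0] → X  [on edge]
    (5,5)@(11, 11): e=[6,10,24] → X
    (6,5)@(13, 11): e=[-2,10,32] → .
    (1,6)@(3, 13): e=[50,-10,0] → .  [on edge]
    (2,6)@(5, 13): e=[42,-10,8] → .
  covered (6 px):
    . . . . . . . .
    . . . . . . . .
    . . . . . . . .
    . . . . . . . .
    . . . X X . . .
    . . X X X X . .
    . . . . . . . .

Result: [[3,4],[4,4],[2,5],[3,5],[4,5],[5,5]]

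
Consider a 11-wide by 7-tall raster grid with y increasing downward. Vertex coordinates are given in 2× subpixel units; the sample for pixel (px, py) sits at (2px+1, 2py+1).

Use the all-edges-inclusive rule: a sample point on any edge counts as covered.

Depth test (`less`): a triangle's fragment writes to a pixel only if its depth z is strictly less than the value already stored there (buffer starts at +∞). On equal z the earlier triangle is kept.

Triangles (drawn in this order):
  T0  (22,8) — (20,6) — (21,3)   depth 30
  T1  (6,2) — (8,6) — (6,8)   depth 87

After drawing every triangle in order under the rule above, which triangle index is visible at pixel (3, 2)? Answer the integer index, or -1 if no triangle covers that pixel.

T0:
  2·area = 8
  edge (22, 8)→(20, 6): d=(-2,-2) inclusive
  edge (20, 6)→(21, 3): d=(1,-3) inclusive
  edge (21, 3)→(22, 8): d=(1,5) inclusive
    (7,0)@(15, 1): e=[0,-20,28] → ·  [on edge]
    (8,1)@(17, 3): e=[0,-12,20] → ·  [on edge]
    (10,1)@(21, 3): e=[8,0,0] → #  [on edge]
    (9,2)@(19, 5): e=[0,-4,12] → ·  [on edge]
    (10,2)@(21, 5): e=[4,2,2] → #
    (10,3)@(21, 7): e=[0,4,4] → #  [on edge]
    (9,4)@(19, 9): e=[-8,0,16] → ·  [on edge]
    (10,4)@(21, 9): e=[-4,6,6] → ·
  covered (3 px):
    · · · · · · · · · · ·
    · · · · · · · · · · #
    · · · · · · · · · · #
    · · · · · · · · · · #
    · · · · · · · · · · ·
    · · · · · · · · · · ·
    · · · · · · · · · · ·
T1:
  2·area = 12
  edge (6, 2)→(8, 6): d=(2,4) inclusive
  edge (8, 6)→(6, 8): d=(-2,2) inclusive
  edge (6, 8)→(6, 2): d=(0,-6) inclusive
    (6,0)@(13, 1): e=[-30,0,42] → ·  [on edge]
    (5,1)@(11, 3): e=[-18,0,30] → ·  [on edge]
    (3,2)@(7, 5): e=[2,4,6] → #
    (4,2)@(9, 5): e=[-6,0,18] → ·  [on edge]
    (3,3)@(7, 7): e=[6,0,6] → #  [on edge]
    (4,3)@(9, 7): e=[-2,-4,18] → ·
    (2,4)@(5, 9): e=[18,0,-6] → ·  [on edge]
    (3,4)@(7, 9): e=[10,-4,6] → ·
    (1,5)@(3, 11): e=[30,0,-18] → ·  [on edge]
    (0,6)@(1, 13): e=[42,0,-30] → ·  [on edge]
  covered (2 px):
    · · · · · · · · · · ·
    · · · · · · · · · · ·
    · · · # · · · · · · ·
    · · · # · · · · · · ·
    · · · · · · · · · · ·
    · · · · · · · · · · ·
    · · · · · · · · · · ·

Z-buffer (winner per pixel, '.' = empty):
  . . . . . . . . . . .
  . . . . . . . . . . 0
  . . . 1 . . . . . . 0
  . . . 1 . . . . . . 0
  . . . . . . . . . . .
  . . . . . . . . . . .
  . . . . . . . . . . .

Result: 1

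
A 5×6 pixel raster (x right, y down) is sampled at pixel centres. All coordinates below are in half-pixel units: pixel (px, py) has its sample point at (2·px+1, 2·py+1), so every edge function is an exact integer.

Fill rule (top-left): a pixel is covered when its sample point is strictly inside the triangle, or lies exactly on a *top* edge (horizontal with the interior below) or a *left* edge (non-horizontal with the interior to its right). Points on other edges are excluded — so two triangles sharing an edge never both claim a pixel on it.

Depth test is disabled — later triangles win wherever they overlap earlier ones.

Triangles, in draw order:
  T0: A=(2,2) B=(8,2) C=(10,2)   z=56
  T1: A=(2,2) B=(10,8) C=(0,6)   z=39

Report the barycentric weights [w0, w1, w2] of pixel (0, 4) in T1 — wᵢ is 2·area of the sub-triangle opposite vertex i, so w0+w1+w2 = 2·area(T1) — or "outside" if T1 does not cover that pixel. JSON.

T0:
  degenerate (2·area = 0) — covers nothing
T1:
  2·area = 44
  edge (2, 2)→(10, 8): d=(8,6) right/bottom  bias=-1
  edge (10, 8)→(0, 6): d=(-10,-2) top-left  bias=+0
  edge (0, 6)→(2, 2): d=(2,-4) top-left  bias=+0
    (1,1)@(3, 3): e=[2,36,6] → █
    (2,1)@(5, 3): e=[-10,40,14] → ·
    (0,2)@(1, 5): e=[30,12,2] → █
    (2,2)@(5, 5): e=[6,20,18] → █
    (3,2)@(7, 5): e=[-6,24,26] → ·
    (0,3)@(1, 7): e=[46,-8,6] → ·
    (1,3)@(3, 7): e=[34,-4,14] → ·
    (2,3)@(5, 7): e=[22,0,22] → █  [on edge]
    (3,3)@(7, 7): e=[10,4,30] → █
    (4,3)@(9, 7): e=[-2,8,38] → ·
    (2,4)@(5, 9): e=[38,-20,26] → ·
    (3,4)@(7, 9): e=[26,-16,34] → ·
  covered (6 px):
    · · · · ·
    · █ · · ·
    █ █ █ · ·
    · · █ █ ·
    · · · · ·
    · · · · ·

Result: "outside"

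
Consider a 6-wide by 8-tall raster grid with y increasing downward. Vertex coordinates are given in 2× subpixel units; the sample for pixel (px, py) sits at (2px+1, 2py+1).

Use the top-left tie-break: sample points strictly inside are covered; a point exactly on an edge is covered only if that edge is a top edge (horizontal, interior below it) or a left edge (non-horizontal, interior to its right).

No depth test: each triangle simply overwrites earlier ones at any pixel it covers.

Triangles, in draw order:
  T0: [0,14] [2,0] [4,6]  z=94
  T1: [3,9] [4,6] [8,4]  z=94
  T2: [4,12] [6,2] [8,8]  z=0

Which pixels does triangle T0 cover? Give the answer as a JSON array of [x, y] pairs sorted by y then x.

T0:
  2·area = 40
  edge (0, 14)→(2, 0): d=(2,-14) top-left  bias=+0
  edge (2, 0)→(4, 6): d=(2,6) right/bottom  bias=-1
  edge (4, 6)→(0, 14): d=(-4,8) right/bottom  bias=-1
    (1,1)@(3, 3): e=[20,0,20] → ·  [on edge]
    (1,2)@(3, 5): e=[24,4,12] → #
    (2,2)@(5, 5): e=[52,-8,-4] → ·
    (0,3)@(1, 7): e=[0,20,20] → #  [on edge]
    (2,3)@(5, 7): e=[56,-4,-12] → ·
    (0,4)@(1, 9): e=[4,24,12] → #
    (1,4)@(3, 9): e=[32,12,-4] → ·
    (2,4)@(5, 9): e=[60,0,-20] → ·  [on edge]
    (0,5)@(1, 11): e=[8,28,4] → #
    (1,5)@(3, 11): e=[36,16,-12] → ·
    (0,6)@(1, 13): e=[12,32,-4] → ·
    (3,7)@(7, 15): e=[100,0,-60] → ·  [on edge]
  covered (5 px):
    · · · · · ·
    · · · · · ·
    · # · · · ·
    # # · · · ·
    # · · · · ·
    # · · · · ·
    · · · · · ·
    · · · · · ·
T1:
  2·area = 10
  edge (3, 9)→(4, 6): d=(1,-3) top-left  bias=+0
  edge (4, 6)→(8, 4): d=(4,-2) top-left  bias=+0
  edge (8, 4)→(3, 9): d=(-5,5) right/bottom  bias=-1
    (5,0)@(11, 1): e=[16,-6,0] → ·  [on edge]
    (2,1)@(5, 3): e=[0,-10,20] → ·  [on edge]
    (4,1)@(9, 3): e=[12,-2,0] → ·  [on edge]
    (3,2)@(7, 5): e=[8,2,0] → ·  [on edge]
    (2,3)@(5, 7): e=[4,6,0] → ·  [on edge]
    (1,4)@(3, 9): e=[0,10,0] → ·  [on edge]
    (0,5)@(1, 11): e=[-4,14,0] → ·  [on edge]
    (0,7)@(1, 15): e=[0,30,-20] → ·  [on edge]
  covered (0 px):
    · · · · · ·
    · · · · · ·
    · · · · · ·
    · · · · · ·
    · · · · · ·
    · · · · · ·
    · · · · · ·
    · · · · · ·
T2:
  2·area = 32
  edge (4, 12)→(6, 2): d=(2,-10) top-left  bias=+0
  edge (6, 2)→(8, 8): d=(2,6) right/bottom  bias=-1
  edge (8, 8)→(4, 12): d=(-4,4) right/bottom  bias=-1
    (3,2)@(7, 5): e=[16,0,16] → ·  [on edge]
    (5,2)@(11, 5): e=[56,-24,0] → ·  [on edge]
    (2,3)@(5, 7): e=[0,16,16] → #  [on edge]
    (3,3)@(7, 7): e=[20,4,8] → #
    (4,3)@(9, 7): e=[40,-8,0] → ·  [on edge]
    (2,4)@(5, 9): e=[4,20,8] → #
    (3,4)@(7, 9): e=[24,8,0] → ·  [on edge]
    (2,5)@(5, 11): e=[8,24,0] → ·  [on edge]
    (4,5)@(9, 11): e=[48,0,-16] → ·  [on edge]
    (1,6)@(3, 13): e=[-8,40,0] → ·  [on edge]
    (0,7)@(1, 15): e=[-24,56,0] → ·  [on edge]
  covered (3 px):
    · · · · · ·
    · · · · · ·
    · · · · · ·
    · · # # · ·
    · · # · · ·
    · · · · · ·
    · · · · · ·
    · · · · · ·

Answer: [[1,2],[0,3],[1,3],[0,4],[0,5]]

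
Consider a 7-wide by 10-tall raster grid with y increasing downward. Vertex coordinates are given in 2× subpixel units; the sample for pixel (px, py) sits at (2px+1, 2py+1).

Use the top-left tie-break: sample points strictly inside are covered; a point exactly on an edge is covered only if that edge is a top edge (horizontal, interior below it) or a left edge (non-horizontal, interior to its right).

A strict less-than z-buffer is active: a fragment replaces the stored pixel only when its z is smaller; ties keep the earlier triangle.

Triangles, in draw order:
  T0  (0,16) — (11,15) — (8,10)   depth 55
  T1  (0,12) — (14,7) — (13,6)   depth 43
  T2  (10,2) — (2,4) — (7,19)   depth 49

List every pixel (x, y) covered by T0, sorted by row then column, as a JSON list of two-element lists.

T0:
  2·area = 58  (B↔C swapped to make it positive)
  edge (0, 16)→(8, 10): d=(8,-6) top-left  bias=+0
  edge (8, 10)→(11, 15): d=(3,5) right/bottom  bias=-1
  edge (11, 15)→(0, 16): d=(-11,1) right/bottom  bias=-1
    (2,2)@(5, 5): e=[-58,0,116] → ·  [on edge]
    (3,5)@(7, 11): e=[2,8,48] → #
    (4,5)@(9, 11): e=[14,-2,46] → ·
    (2,6)@(5, 13): e=[6,24,28] → #
    (4,6)@(9, 13): e=[30,4,24] → #
    (5,6)@(11, 13): e=[42,-6,22] → ·
    (1,7)@(3, 15): e=[10,40,8] → #
    (5,7)@(11, 15): e=[58,0,0] → ·  [on edge]
    (1,8)@(3, 17): e=[26,46,-14] → ·
    (2,8)@(5, 17): e=[38,36,-16] → ·
    (3,8)@(7, 17): e=[50,26,-18] → ·
    (4,8)@(9, 17): e=[62,16,-20] → ·
  covered (8 px):
    · · · · · · ·
    · · · · · · ·
    · · · · · · ·
    · · · · · · ·
    · · · · · · ·
    · · · # · · ·
    · · # # # · ·
    · # # # # · ·
    · · · · · · ·
    · · · · · · ·
T1:
  2·area = 19  (B↔C swapped to make it positive)
  edge (0, 12)→(13, 6): d=(13,-6) top-left  bias=+0
  edge (13, 6)→(14, 7): d=(1,1) right/bottom  bias=-1
  edge (14, 7)→(0, 12): d=(-14,5) right/bottom  bias=-1
    (5,3)@(11, 7): e=[1,3,15] → #
    (6,3)@(13, 7): e=[13,1,5] → #
    (3,4)@(7, 9): e=[3,9,7] → #
    (4,4)@(9, 9): e=[15,7,-3] → ·
    (5,4)@(11, 9): e=[27,5,-13] → ·
    (6,4)@(13, 9): e=[39,3,-23] → ·
    (3,5)@(7, 11): e=[29,11,-21] → ·
  covered (3 px):
    · · · · · · ·
    · · · · · · ·
    · · · · · · ·
    · · · · · # #
    · · · # · · ·
    · · · · · · ·
    · · · · · · ·
    · · · · · · ·
    · · · · · · ·
    · · · · · · ·
T2:
  2·area = 130  (B↔C swapped to make it positive)
  edge (10, 2)→(7, 19): d=(-3,17) right/bottom  bias=-1
  edge (7, 19)→(2, 4): d=(-5,-15) top-left  bias=+0
  edge (2, 4)→(10, 2): d=(8,-2) top-left  bias=+0
    (0,0)@(1, 1): e=[156,0,-26] → ·  [on edge]
    (3,1)@(7, 3): e=[48,80,2] → #
    (4,1)@(9, 3): e=[14,110,6] → #
    (5,1)@(11, 3): e=[-20,140,10] → ·
    (1,2)@(3, 5): e=[110,10,10] → #
    (2,2)@(5, 5): e=[76,40,14] → #
    (5,2)@(11, 5): e=[-26,130,26] → ·
    (1,3)@(3, 7): e=[104,0,26] → #  [on edge]
    (5,3)@(11, 7): e=[-32,120,42] → ·
    (1,4)@(3, 9): e=[98,-10,42] → ·
    (2,4)@(5, 9): e=[64,20,46] → #
    (4,4)@(9, 9): e=[-4,80,54] → ·
    (2,6)@(5, 13): e=[52,0,78] → #  [on edge]
    (3,9)@(7, 19): e=[0,0,130] → ·  [on edge]
  covered (18 px):
    · · · · · · ·
    · · · # # · ·
    · # # # # · ·
    · # # # # · ·
    · · # # · · ·
    · · # # · · ·
    · · # # · · ·
    · · · # · · ·
    · · · # · · ·
    · · · · · · ·

Answer: [[3,5],[2,6],[3,6],[4,6],[1,7],[2,7],[3,7],[4,7]]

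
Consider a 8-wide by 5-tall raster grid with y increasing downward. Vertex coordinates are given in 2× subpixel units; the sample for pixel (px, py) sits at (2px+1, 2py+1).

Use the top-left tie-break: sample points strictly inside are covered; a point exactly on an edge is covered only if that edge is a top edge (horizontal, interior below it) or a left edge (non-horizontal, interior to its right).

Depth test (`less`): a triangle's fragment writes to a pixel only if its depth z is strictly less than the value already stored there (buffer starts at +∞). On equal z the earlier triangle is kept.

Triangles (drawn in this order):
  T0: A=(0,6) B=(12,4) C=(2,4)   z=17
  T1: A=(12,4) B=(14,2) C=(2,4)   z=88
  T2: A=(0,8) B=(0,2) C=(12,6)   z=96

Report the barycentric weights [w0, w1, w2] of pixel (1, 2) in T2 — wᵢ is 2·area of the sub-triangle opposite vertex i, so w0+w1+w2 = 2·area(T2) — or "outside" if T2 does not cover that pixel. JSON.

T0:
  2·area = 20  (B↔C swapped to make it positive)
  edge (0, 6)→(2, 4): d=(2,-2) top-left  bias=+0
  edge (2, 4)→(12, 4): d=(10,0) top-left  bias=+0
  edge (12, 4)→(0, 6): d=(-12,2) right/bottom  bias=-1
    (2,0)@(5, 1): e=[0,-30,50] → ·  [on edge]
    (1,1)@(3, 3): e=[0,-10,30] → ·  [on edge]
    (0,2)@(1, 5): e=[0,10,10] → #  [on edge]
    (1,2)@(3, 5): e=[4,10,6] → #
    (2,2)@(5, 5): e=[8,10,2] → #
    (3,2)@(7, 5): e=[12,10,-2] → ·
    (0,3)@(1, 7): e=[4,30,-14] → ·
    (1,3)@(3, 7): e=[8,30,-18] → ·
    (2,3)@(5, 7): e=[12,30,-22] → ·
  covered (3 px):
    · · · · · · · ·
    · · · · · · · ·
    # # # · · · · ·
    · · · · · · · ·
    · · · · · · · ·
T1:
  2·area = 20  (B↔C swapped to make it positive)
  edge (12, 4)→(2, 4): d=(-10,0) right/bottom  bias=-1
  edge (2, 4)→(14, 2): d=(12,-2) top-left  bias=+0
  edge (14, 2)→(12, 4): d=(-2,2) right/bottom  bias=-1
    (7,0)@(15, 1): e=[30,-10,0] → ·  [on edge]
    (4,1)@(9, 3): e=[10,2,8] → #
    (5,1)@(11, 3): e=[10,6,4] → #
    (6,1)@(13, 3): e=[10,10,0] → ·  [on edge]
    (4,2)@(9, 5): e=[-10,26,4] → ·
    (5,2)@(11, 5): e=[-10,30,0] → ·  [on edge]
    (4,3)@(9, 7): e=[-30,50,0] → ·  [on edge]
    (3,4)@(7, 9): e=[-50,70,0] → ·  [on edge]
  covered (2 px):
    · · · · · · · ·
    · · · · # # · ·
    · · · · · · · ·
    · · · · · · · ·
    · · · · · · · ·
T2:
  2·area = 72
  edge (0, 8)→(0, 2): d=(0,-6) top-left  bias=+0
  edge (0, 2)→(12, 6): d=(12,4) right/bottom  bias=-1
  edge (12, 6)→(0, 8): d=(-12,2) right/bottom  bias=-1
    (0,1)@(1, 3): e=[6,8,58] → #
    (1,1)@(3, 3): e=[18,0,54] → ·  [on edge]
    (0,2)@(1, 5): e=[6,32,34] → #
    (1,2)@(3, 5): e=[18,24,30] → #
    (2,2)@(5, 5): e=[30,16,26] → #
    (3,2)@(7, 5): e=[42,8,22] → #
    (4,2)@(9, 5): e=[54,0,18] → ·  [on edge]
    (0,3)@(1, 7): e=[6,56,10] → #
    (3,3)@(7, 7): e=[42,32,-2] → ·
    (7,3)@(15, 7): e=[90,0,-18] → ·  [on edge]
    (0,4)@(1, 9): e=[6,80,-14] → ·
    (1,4)@(3, 9): e=[18,72,-18] → ·
  covered (8 px):
    · · · · · · · ·
    # · · · · · · ·
    # # # # · · · ·
    # # # · · · · ·
    · · · · · · · ·

Answer: [24,30,18]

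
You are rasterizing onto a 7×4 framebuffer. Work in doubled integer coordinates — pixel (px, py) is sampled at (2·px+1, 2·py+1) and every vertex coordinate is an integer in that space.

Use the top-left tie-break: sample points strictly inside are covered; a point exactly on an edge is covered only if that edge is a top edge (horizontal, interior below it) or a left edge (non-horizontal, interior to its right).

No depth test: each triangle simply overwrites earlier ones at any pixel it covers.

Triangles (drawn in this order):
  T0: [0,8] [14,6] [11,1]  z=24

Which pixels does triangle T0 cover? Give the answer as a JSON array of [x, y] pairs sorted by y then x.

T0:
  2·area = 76  (B↔C swapped to make it positive)
  edge (0, 8)→(11, 1): d=(11,-7) top-left  bias=+0
  edge (11, 1)→(14, 6): d=(3,5) right/bottom  bias=-1
  edge (14, 6)→(0, 8): d=(-14,2) right/bottom  bias=-1
    (5,0)@(11, 1): e=[0,0,76] → .  [on edge]
    (4,1)@(9, 3): e=[8,16,52] → X
    (5,1)@(11, 3): e=[22,6,48] → X
    (6,1)@(13, 3): e=[36,-4,44] → .
    (2,2)@(5, 5): e=[2,42,32] → X
    (3,2)@(7, 5): e=[16,32,28] → X
    (6,2)@(13, 5): e=[58,2,16] → X
    (1,3)@(3, 7): e=[10,58,8] → X
    (3,3)@(7, 7): e=[38,38,0] → .  [on edge]
    (4,3)@(9, 7): e=[52,28,-4] → .
    (5,3)@(11, 7): e=[66,18,-8] → .
    (6,3)@(13, 7): e=[80,8,-12] → .
  covered (9 px):
    . . . . . . .
    . . . . X X .
    . . X X X X X
    . X X . . . .

Answer: [[4,1],[5,1],[2,2],[3,2],[4,2],[5,2],[6,2],[1,3],[2,3]]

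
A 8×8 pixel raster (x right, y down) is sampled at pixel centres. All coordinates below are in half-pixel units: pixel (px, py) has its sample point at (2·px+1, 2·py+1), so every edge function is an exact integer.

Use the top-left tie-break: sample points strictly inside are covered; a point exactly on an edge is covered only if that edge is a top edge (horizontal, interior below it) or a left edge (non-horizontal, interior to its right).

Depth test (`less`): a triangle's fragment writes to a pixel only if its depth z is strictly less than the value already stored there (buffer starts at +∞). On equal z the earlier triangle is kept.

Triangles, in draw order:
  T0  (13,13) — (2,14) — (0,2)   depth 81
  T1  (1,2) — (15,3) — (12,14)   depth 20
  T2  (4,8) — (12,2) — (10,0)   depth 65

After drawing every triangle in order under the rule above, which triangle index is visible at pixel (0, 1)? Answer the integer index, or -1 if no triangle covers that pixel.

T0:
  2·area = 134
  edge (13, 13)→(2, 14): d=(-11,1) right/bottom  bias=-1
  edge (2, 14)→(0, 2): d=(-2,-12) top-left  bias=+0
  edge (0, 2)→(13, 13): d=(13,11) right/bottom  bias=-1
    (0,1)@(1, 3): e=[122,10,2] → █
    (1,1)@(3, 3): e=[120,34,-20] → ·
    (0,2)@(1, 5): e=[100,6,28] → █
    (1,2)@(3, 5): e=[98,30,6] → █
    (2,2)@(5, 5): e=[96,54,-16] → ·
    (0,3)@(1, 7): e=[78,2,54] → █
    (2,3)@(5, 7): e=[74,50,10] → █
    (3,3)@(7, 7): e=[72,74,-12] → ·
    (0,4)@(1, 9): e=[56,-2,80] → ·
    (1,4)@(3, 9): e=[54,22,58] → █
    (3,4)@(7, 9): e=[50,70,14] → █
    (4,4)@(9, 9): e=[48,94,-8] → ·
    (6,6)@(13, 13): e=[0,134,0] → ·  [on edge]
  covered (18 px):
    · · · · · · · ·
    █ · · · · · · ·
    █ █ · · · · · ·
    █ █ █ · · · · ·
    · █ █ █ · · · ·
    · █ █ █ █ · · ·
    · █ █ █ █ █ · ·
    · · · · · · · ·
T1:
  2·area = 157
  edge (1, 2)→(15, 3): d=(14,1) right/bottom  bias=-1
  edge (15, 3)→(12, 14): d=(-3,11) right/bottom  bias=-1
  edge (12, 14)→(1, 2): d=(-11,-12) top-left  bias=+0
    (1,1)@(3, 3): e=[12,132,13] → █
    (2,1)@(5, 3): e=[10,110,37] → █
    (3,1)@(7, 3): e=[8,88,61] → █
    (4,1)@(9, 3): e=[6,66,85] → █
    (5,1)@(11, 3): e=[4,44,109] → █
    (6,1)@(13, 3): e=[2,22,133] → █
    (7,1)@(15, 3): e=[0,0,157] → ·  [on edge]
    (1,2)@(3, 5): e=[40,126,-9] → ·
    (2,2)@(5, 5): e=[38,104,15] → █
    (7,2)@(15, 5): e=[28,-6,135] → ·
    (2,3)@(5, 7): e=[66,98,-7] → ·
    (3,3)@(7, 7): e=[64,76,17] → █
  covered (19 px):
    · · · · · · · ·
    · █ █ █ █ █ █ ·
    · · █ █ █ █ █ ·
    · · · █ █ █ █ ·
    · · · · █ █ █ ·
    · · · · · █ · ·
    · · · · · · · ·
    · · · · · · · ·
T2:
  2·area = 28  (B↔C swapped to make it positive)
  edge (4, 8)→(10, 0): d=(6,-8) top-left  bias=+0
  edge (10, 0)→(12, 2): d=(2,2) right/bottom  bias=-1
  edge (12, 2)→(4, 8): d=(-8,6) right/bottom  bias=-1
    (5,0)@(11, 1): e=[14,0,14] → ·  [on edge]
    (4,1)@(9, 3): e=[10,8,10] → █
    (5,1)@(11, 3): e=[26,4,-2] → ·
    (6,1)@(13, 3): e=[42,0,-14] → ·  [on edge]
    (3,2)@(7, 5): e=[6,16,6] → █
    (4,2)@(9, 5): e=[22,12,-6] → ·
    (7,2)@(15, 5): e=[70,0,-42] → ·  [on edge]
    (2,3)@(5, 7): e=[2,24,2] → █
    (3,3)@(7, 7): e=[18,20,-10] → ·
    (2,4)@(5, 9): e=[14,28,-14] → ·
  covered (3 px):
    · · · · · · · ·
    · · · · █ · · ·
    · · · █ · · · ·
    · · █ · · · · ·
    · · · · · · · ·
    · · · · · · · ·
    · · · · · · · ·
    · · · · · · · ·

Z-buffer (winner per pixel, '.' = empty):
  . . . . . . . .
  0 1 1 1 1 1 1 .
  0 0 1 1 1 1 1 .
  0 0 2 1 1 1 1 .
  . 0 0 0 1 1 1 .
  . 0 0 0 0 1 . .
  . 0 0 0 0 0 . .
  . . . . . . . .

Final: 0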